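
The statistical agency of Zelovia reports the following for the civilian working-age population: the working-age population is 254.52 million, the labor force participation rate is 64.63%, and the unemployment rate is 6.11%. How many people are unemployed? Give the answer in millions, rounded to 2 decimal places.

Labor force = 0.6463 × 254.52 = 164.50 million.
Unemployed = 0.0611 × 164.50 ≈ 10.05 million.

About 10.05 million are unemployed.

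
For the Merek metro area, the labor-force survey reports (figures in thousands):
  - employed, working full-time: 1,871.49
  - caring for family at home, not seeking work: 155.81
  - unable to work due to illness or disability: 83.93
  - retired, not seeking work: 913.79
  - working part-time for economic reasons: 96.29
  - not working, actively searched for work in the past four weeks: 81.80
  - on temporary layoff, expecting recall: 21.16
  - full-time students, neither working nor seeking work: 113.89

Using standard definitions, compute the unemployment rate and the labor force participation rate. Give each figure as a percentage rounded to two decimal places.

Employed = 1,871.49 + 96.29 = 1,967.78 thousand (anyone who worked, including part-time for economic reasons, counts as employed).
Unemployed = 81.80 + 21.16 = 102.96 thousand (jobless and actively searching, or on temporary layoff).
Labor force = 1,967.78 + 102.96 = 2,070.74 thousand.
Not in labor force = 155.81 + 83.93 + 913.79 + 113.89 = 1,267.42 thousand (those not working and not actively searching are outside the labor force).
Civilian working-age population = 2,070.74 + 1,267.42 = 3,338.16 thousand.
Unemployment rate = 102.96 / 2,070.74 = 4.97%.
Labor force participation rate = 2,070.74 / 3,338.16 = 62.03%.

Unemployment rate ≈ 4.97%; labor force participation rate ≈ 62.03%.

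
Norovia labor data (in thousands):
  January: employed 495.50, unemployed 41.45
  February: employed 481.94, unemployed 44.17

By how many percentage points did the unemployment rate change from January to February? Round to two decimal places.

January: labor force = 495.50 + 41.45 = 536.95; u = 41.45/536.95 = 7.72%.
February: labor force = 481.94 + 44.17 = 526.11; u = 44.17/526.11 = 8.40%.
Change = 8.40% − 7.72% = +0.68 pp.

The unemployment rate changed by +0.68 percentage points.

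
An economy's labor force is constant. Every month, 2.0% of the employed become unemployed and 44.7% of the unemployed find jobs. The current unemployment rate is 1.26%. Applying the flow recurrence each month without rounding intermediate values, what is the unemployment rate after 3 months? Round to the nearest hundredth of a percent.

With a fixed labor force, u_{t+1} = u_t + s·(1−u_t) − f·u_t = u_t·(1−s−f) + s.
Here 1−s−f = 0.533 and s = 0.020.
u_1 = 0.012600 × 0.533 + 0.020 = 0.026716.
u_2 = 0.026716 × 0.533 + 0.020 = 0.034240.
u_3 = 0.034240 × 0.533 + 0.020 = 0.038250.

Unemployment rate after three months ≈ 3.82%.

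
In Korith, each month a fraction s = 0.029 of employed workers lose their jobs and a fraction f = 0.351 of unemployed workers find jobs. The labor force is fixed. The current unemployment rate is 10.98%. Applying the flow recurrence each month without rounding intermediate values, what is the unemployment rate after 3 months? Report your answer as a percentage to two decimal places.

With a fixed labor force, u_{t+1} = u_t + s·(1−u_t) − f·u_t = u_t·(1−s−f) + s.
Here 1−s−f = 0.620 and s = 0.029.
u_1 = 0.109800 × 0.620 + 0.029 = 0.097076.
u_2 = 0.097076 × 0.620 + 0.029 = 0.089187.
u_3 = 0.089187 × 0.620 + 0.029 = 0.084296.

Unemployment rate after three months ≈ 8.43%.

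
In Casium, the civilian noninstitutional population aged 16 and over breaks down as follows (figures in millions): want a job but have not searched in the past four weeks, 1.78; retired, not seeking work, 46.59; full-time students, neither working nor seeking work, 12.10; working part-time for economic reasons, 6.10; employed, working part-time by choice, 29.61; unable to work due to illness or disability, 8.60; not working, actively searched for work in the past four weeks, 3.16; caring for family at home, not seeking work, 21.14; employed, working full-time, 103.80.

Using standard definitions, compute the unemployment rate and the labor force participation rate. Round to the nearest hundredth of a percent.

Employed = 6.10 + 29.61 + 103.80 = 139.51 million (anyone who worked, including part-time for economic reasons, counts as employed).
Unemployed = 3.16 million.
Labor force = 139.51 + 3.16 = 142.67 million.
Not in labor force = 1.78 + 46.59 + 12.10 + 8.60 + 21.14 = 90.21 million (those not working and not actively searching are outside the labor force — including those who want a job but have given up searching).
Civilian working-age population = 142.67 + 90.21 = 232.88 million.
Unemployment rate = 3.16 / 142.67 = 2.21%.
Labor force participation rate = 142.67 / 232.88 = 61.26%.

Unemployment rate ≈ 2.21%; labor force participation rate ≈ 61.26%.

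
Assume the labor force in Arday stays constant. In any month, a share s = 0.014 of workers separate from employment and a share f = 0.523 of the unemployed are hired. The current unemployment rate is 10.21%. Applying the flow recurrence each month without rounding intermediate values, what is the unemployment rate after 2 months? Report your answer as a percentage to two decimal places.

Unemployment rate after two months ≈ 4.24%.

With a fixed labor force, u_{t+1} = u_t + s·(1−u_t) − f·u_t = u_t·(1−s−f) + s.
Here 1−s−f = 0.463 and s = 0.014.
u_1 = 0.102100 × 0.463 + 0.014 = 0.061272.
u_2 = 0.061272 × 0.463 + 0.014 = 0.042369.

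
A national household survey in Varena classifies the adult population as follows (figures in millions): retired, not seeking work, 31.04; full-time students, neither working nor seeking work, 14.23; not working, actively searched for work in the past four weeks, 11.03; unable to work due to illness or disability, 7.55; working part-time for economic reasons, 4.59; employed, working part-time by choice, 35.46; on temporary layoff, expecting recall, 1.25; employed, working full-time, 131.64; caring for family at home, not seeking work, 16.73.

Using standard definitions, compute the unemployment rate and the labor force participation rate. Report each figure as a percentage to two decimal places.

Unemployment rate ≈ 6.68%; labor force participation rate ≈ 72.57%.

Employed = 4.59 + 35.46 + 131.64 = 171.69 million (anyone who worked, including part-time for economic reasons, counts as employed).
Unemployed = 11.03 + 1.25 = 12.28 million (jobless and actively searching, or on temporary layoff).
Labor force = 171.69 + 12.28 = 183.97 million.
Not in labor force = 31.04 + 14.23 + 7.55 + 16.73 = 69.55 million (those not working and not actively searching are outside the labor force).
Civilian working-age population = 183.97 + 69.55 = 253.52 million.
Unemployment rate = 12.28 / 183.97 = 6.68%.
Labor force participation rate = 183.97 / 253.52 = 72.57%.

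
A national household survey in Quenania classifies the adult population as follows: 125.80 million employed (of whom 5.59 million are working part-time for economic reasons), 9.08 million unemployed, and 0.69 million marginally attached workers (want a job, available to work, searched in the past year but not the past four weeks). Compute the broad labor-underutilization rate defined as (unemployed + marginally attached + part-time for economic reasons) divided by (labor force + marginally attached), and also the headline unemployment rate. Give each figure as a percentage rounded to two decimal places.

Labor force = 125.80 + 9.08 = 134.88 million.
Numerator = 9.08 + 0.69 + 5.59 = 15.36 million.
Denominator = 134.88 + 0.69 = 135.57 million.
Broad rate = 15.36 / 135.57 = 11.33%.
Headline unemployment rate = 9.08 / 134.88 = 6.73%.

Broad underutilization rate ≈ 11.33%; headline unemployment rate ≈ 6.73%.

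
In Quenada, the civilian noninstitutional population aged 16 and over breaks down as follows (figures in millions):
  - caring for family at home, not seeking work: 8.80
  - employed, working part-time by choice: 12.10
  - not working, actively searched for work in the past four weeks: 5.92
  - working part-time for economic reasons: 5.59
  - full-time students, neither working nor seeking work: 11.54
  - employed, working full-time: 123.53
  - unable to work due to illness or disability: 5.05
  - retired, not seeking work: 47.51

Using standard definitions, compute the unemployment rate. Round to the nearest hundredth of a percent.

Employed = 12.10 + 5.59 + 123.53 = 141.22 million (anyone who worked, including part-time for economic reasons, counts as employed).
Unemployed = 5.92 million.
Labor force = 141.22 + 5.92 = 147.14 million.
Unemployment rate = 5.92 / 147.14 = 4.02%.

Unemployment rate ≈ 4.02%.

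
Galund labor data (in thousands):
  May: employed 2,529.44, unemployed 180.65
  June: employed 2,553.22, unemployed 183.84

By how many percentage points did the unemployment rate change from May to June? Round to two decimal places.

The unemployment rate changed by +0.05 percentage points.

May: labor force = 2,529.44 + 180.65 = 2,710.09; u = 180.65/2,710.09 = 6.67%.
June: labor force = 2,553.22 + 183.84 = 2,737.06; u = 183.84/2,737.06 = 6.72%.
Change = 6.72% − 6.67% = +0.05 pp.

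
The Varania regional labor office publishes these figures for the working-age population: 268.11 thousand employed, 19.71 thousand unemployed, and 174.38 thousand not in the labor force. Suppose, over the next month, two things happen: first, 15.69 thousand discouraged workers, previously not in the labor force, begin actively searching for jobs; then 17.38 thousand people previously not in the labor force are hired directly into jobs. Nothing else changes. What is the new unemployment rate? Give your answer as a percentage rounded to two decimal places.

Initially, labor force = 268.11 + 19.71 = 287.82 thousand, so u = 19.71/287.82 = 6.85%.
After the first change, unemployed and labor force both rise by 15.69 → E = 268.11, U = 35.40, labor force = 303.51 thousand.
After the second change, employed and labor force both rise by 17.38; unemployed unchanged → E = 285.49, U = 35.40, labor force = 320.89 thousand.
New unemployment rate = 35.40 / 320.89 = 11.03%.

New unemployment rate ≈ 11.03%.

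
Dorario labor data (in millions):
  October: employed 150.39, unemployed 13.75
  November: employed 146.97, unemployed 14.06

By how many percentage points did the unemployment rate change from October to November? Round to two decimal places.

The unemployment rate changed by +0.35 percentage points.

October: labor force = 150.39 + 13.75 = 164.14; u = 13.75/164.14 = 8.38%.
November: labor force = 146.97 + 14.06 = 161.03; u = 14.06/161.03 = 8.73%.
Change = 8.73% − 8.38% = +0.35 pp.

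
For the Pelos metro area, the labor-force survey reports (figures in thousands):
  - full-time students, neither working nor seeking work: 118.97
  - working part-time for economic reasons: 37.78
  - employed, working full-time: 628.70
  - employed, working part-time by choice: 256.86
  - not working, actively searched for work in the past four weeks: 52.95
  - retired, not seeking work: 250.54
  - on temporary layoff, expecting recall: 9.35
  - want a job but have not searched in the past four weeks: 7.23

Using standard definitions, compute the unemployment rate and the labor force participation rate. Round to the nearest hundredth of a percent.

Employed = 37.78 + 628.70 + 256.86 = 923.34 thousand (anyone who worked, including part-time for economic reasons, counts as employed).
Unemployed = 52.95 + 9.35 = 62.30 thousand (jobless and actively searching, or on temporary layoff).
Labor force = 923.34 + 62.30 = 985.64 thousand.
Not in labor force = 118.97 + 250.54 + 7.23 = 376.74 thousand (those not working and not actively searching are outside the labor force — including those who want a job but have given up searching).
Civilian working-age population = 985.64 + 376.74 = 1,362.38 thousand.
Unemployment rate = 62.30 / 985.64 = 6.32%.
Labor force participation rate = 985.64 / 1,362.38 = 72.35%.

Unemployment rate ≈ 6.32%; labor force participation rate ≈ 72.35%.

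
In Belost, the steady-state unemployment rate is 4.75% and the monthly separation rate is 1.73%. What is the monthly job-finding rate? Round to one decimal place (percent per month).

Job-finding rate ≈ 34.7% per month.

From u* = s/(s+f): f = s·(1−u)/u.
f = 1.73 × (1 − 0.0475) / 0.0475 = 1.6478 / 0.0475 ≈ 34.7% per month.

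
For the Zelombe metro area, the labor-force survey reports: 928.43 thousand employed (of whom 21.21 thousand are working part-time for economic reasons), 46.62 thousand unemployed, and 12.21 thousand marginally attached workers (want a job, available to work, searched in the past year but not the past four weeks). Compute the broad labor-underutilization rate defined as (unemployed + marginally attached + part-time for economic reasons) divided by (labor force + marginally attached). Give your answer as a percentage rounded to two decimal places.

Labor force = 928.43 + 46.62 = 975.05 thousand.
Numerator = 46.62 + 12.21 + 21.21 = 80.04 thousand.
Denominator = 975.05 + 12.21 = 987.26 thousand.
Broad rate = 80.04 / 987.26 = 8.11%.

Broad underutilization rate ≈ 8.11%.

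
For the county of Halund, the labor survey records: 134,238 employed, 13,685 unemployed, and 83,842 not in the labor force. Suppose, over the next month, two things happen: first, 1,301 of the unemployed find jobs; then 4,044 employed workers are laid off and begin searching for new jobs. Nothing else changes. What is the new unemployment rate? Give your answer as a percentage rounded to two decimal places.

Initially, labor force = 134,238 + 13,685 = 147,923, so u = 13,685/147,923 = 9.25%.
After the first change, unemployed falls and employed rises by 1,301; labor force unchanged → E = 135,539, U = 12,384, labor force = 147,923.
After the second change, employed falls and unemployed rises by 4,044; labor force unchanged → E = 131,495, U = 16,428, labor force = 147,923.
New unemployment rate = 16,428 / 147,923 = 11.11%.

New unemployment rate ≈ 11.11%.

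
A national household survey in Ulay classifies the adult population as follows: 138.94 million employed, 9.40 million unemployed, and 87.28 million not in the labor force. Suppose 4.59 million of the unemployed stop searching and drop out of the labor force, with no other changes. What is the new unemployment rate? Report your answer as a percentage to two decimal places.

Initially, labor force = 138.94 + 9.40 = 148.34 million, so u = 9.40/148.34 = 6.34%.
After the change, unemployed and labor force both fall by 4.59 → E = 138.94, U = 4.81, labor force = 143.75 million.
New unemployment rate = 4.81 / 143.75 = 3.35%.

New unemployment rate ≈ 3.35%.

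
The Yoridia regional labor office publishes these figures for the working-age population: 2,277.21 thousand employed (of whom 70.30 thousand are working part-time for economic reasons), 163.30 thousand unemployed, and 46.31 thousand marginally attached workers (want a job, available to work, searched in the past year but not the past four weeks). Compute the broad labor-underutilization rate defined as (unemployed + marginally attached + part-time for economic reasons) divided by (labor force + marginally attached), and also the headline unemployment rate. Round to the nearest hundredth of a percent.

Broad underutilization rate ≈ 11.26%; headline unemployment rate ≈ 6.69%.

Labor force = 2,277.21 + 163.30 = 2,440.51 thousand.
Numerator = 163.30 + 46.31 + 70.30 = 279.91 thousand.
Denominator = 2,440.51 + 46.31 = 2,486.82 thousand.
Broad rate = 279.91 / 2,486.82 = 11.26%.
Headline unemployment rate = 163.30 / 2,440.51 = 6.69%.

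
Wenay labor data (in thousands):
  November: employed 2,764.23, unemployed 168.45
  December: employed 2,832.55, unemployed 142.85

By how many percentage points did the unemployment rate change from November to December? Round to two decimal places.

The unemployment rate changed by −0.94 percentage points.

November: labor force = 2,764.23 + 168.45 = 2,932.68; u = 168.45/2,932.68 = 5.74%.
December: labor force = 2,832.55 + 142.85 = 2,975.40; u = 142.85/2,975.40 = 4.80%.
Change = 4.80% − 5.74% = −0.94 pp.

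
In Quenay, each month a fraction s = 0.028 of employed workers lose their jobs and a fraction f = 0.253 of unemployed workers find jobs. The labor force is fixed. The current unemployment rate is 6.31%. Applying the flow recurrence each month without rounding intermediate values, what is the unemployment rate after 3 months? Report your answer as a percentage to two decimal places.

Unemployment rate after three months ≈ 8.61%.

With a fixed labor force, u_{t+1} = u_t + s·(1−u_t) − f·u_t = u_t·(1−s−f) + s.
Here 1−s−f = 0.719 and s = 0.028.
u_1 = 0.063100 × 0.719 + 0.028 = 0.073369.
u_2 = 0.073369 × 0.719 + 0.028 = 0.080752.
u_3 = 0.080752 × 0.719 + 0.028 = 0.086061.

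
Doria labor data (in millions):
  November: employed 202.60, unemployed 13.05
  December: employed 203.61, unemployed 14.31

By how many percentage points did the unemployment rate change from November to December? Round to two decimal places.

The unemployment rate changed by +0.52 percentage points.

November: labor force = 202.60 + 13.05 = 215.65; u = 13.05/215.65 = 6.05%.
December: labor force = 203.61 + 14.31 = 217.92; u = 14.31/217.92 = 6.57%.
Change = 6.57% − 6.05% = +0.52 pp.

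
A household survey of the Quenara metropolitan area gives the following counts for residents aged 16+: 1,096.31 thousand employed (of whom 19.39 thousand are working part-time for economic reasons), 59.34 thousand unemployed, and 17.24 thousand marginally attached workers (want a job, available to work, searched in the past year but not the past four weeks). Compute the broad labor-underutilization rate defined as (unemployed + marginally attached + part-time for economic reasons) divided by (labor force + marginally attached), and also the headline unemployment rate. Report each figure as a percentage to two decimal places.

Labor force = 1,096.31 + 59.34 = 1,155.65 thousand.
Numerator = 59.34 + 17.24 + 19.39 = 95.97 thousand.
Denominator = 1,155.65 + 17.24 = 1,172.89 thousand.
Broad rate = 95.97 / 1,172.89 = 8.18%.
Headline unemployment rate = 59.34 / 1,155.65 = 5.13%.

Broad underutilization rate ≈ 8.18%; headline unemployment rate ≈ 5.13%.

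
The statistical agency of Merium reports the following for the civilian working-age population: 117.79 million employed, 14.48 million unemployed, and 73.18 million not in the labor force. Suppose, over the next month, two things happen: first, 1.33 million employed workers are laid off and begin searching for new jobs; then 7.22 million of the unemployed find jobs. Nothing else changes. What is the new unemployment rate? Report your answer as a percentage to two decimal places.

Initially, labor force = 117.79 + 14.48 = 132.27 million, so u = 14.48/132.27 = 10.95%.
After the first change, employed falls and unemployed rises by 1.33; labor force unchanged → E = 116.46, U = 15.81, labor force = 132.27 million.
After the second change, unemployed falls and employed rises by 7.22; labor force unchanged → E = 123.68, U = 8.59, labor force = 132.27 million.
New unemployment rate = 8.59 / 132.27 = 6.49%.

New unemployment rate ≈ 6.49%.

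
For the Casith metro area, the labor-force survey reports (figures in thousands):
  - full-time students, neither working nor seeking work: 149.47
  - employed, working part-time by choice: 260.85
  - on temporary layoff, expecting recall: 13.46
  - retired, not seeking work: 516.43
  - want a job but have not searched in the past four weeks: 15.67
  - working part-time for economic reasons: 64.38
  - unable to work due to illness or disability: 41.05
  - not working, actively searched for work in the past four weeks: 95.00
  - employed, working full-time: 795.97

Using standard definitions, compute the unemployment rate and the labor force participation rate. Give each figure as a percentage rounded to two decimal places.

Unemployment rate ≈ 8.82%; labor force participation rate ≈ 62.99%.

Employed = 260.85 + 64.38 + 795.97 = 1,121.20 thousand (anyone who worked, including part-time for economic reasons, counts as employed).
Unemployed = 13.46 + 95.00 = 108.46 thousand (jobless and actively searching, or on temporary layoff).
Labor force = 1,121.20 + 108.46 = 1,229.66 thousand.
Not in labor force = 149.47 + 516.43 + 15.67 + 41.05 = 722.62 thousand (those not working and not actively searching are outside the labor force — including those who want a job but have given up searching).
Civilian working-age population = 1,229.66 + 722.62 = 1,952.28 thousand.
Unemployment rate = 108.46 / 1,229.66 = 8.82%.
Labor force participation rate = 1,229.66 / 1,952.28 = 62.99%.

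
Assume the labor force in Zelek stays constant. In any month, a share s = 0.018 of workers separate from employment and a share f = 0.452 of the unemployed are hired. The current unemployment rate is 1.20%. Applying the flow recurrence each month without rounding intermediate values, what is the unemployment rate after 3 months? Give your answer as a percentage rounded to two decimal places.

With a fixed labor force, u_{t+1} = u_t + s·(1−u_t) − f·u_t = u_t·(1−s−f) + s.
Here 1−s−f = 0.530 and s = 0.018.
u_1 = 0.012000 × 0.530 + 0.018 = 0.024360.
u_2 = 0.024360 × 0.530 + 0.018 = 0.030911.
u_3 = 0.030911 × 0.530 + 0.018 = 0.034383.

Unemployment rate after three months ≈ 3.44%.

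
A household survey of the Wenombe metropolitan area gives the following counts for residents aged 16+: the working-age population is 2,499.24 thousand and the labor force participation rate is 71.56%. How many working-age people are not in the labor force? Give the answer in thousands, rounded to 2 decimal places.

About 710.78 thousand are not in the labor force.

Share not in the labor force = 1 − 0.7156 = 0.2844.
Not in labor force = 0.2844 × 2,499.24 ≈ 710.78 thousand.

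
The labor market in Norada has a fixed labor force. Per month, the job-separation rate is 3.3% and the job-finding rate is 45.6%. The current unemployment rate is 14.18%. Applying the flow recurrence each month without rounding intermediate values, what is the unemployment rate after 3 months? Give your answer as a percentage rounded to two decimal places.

Unemployment rate after three months ≈ 7.74%.

With a fixed labor force, u_{t+1} = u_t + s·(1−u_t) − f·u_t = u_t·(1−s−f) + s.
Here 1−s−f = 0.511 and s = 0.033.
u_1 = 0.141800 × 0.511 + 0.033 = 0.105460.
u_2 = 0.105460 × 0.511 + 0.033 = 0.086890.
u_3 = 0.086890 × 0.511 + 0.033 = 0.077401.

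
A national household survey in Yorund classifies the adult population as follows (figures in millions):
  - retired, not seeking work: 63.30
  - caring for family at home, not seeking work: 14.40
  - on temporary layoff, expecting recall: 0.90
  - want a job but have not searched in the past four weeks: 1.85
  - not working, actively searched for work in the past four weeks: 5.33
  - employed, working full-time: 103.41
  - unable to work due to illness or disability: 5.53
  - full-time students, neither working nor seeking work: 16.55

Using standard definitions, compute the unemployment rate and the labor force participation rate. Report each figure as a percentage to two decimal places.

Unemployment rate ≈ 5.68%; labor force participation rate ≈ 51.90%.

Employed = 103.41 million.
Unemployed = 0.90 + 5.33 = 6.23 million (jobless and actively searching, or on temporary layoff).
Labor force = 103.41 + 6.23 = 109.64 million.
Not in labor force = 63.30 + 14.40 + 1.85 + 5.53 + 16.55 = 101.63 million (those not working and not actively searching are outside the labor force — including those who want a job but have given up searching).
Civilian working-age population = 109.64 + 101.63 = 211.27 million.
Unemployment rate = 6.23 / 109.64 = 5.68%.
Labor force participation rate = 109.64 / 211.27 = 51.90%.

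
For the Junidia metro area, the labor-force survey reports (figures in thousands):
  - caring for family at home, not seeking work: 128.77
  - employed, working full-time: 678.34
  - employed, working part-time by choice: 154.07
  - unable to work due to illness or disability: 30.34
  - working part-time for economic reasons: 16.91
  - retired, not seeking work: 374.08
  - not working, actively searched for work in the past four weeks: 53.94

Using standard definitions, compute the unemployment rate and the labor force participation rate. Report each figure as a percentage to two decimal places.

Employed = 678.34 + 154.07 + 16.91 = 849.32 thousand (anyone who worked, including part-time for economic reasons, counts as employed).
Unemployed = 53.94 thousand.
Labor force = 849.32 + 53.94 = 903.26 thousand.
Not in labor force = 128.77 + 30.34 + 374.08 = 533.19 thousand (those not working and not actively searching are outside the labor force).
Civilian working-age population = 903.26 + 533.19 = 1,436.45 thousand.
Unemployment rate = 53.94 / 903.26 = 5.97%.
Labor force participation rate = 903.26 / 1,436.45 = 62.88%.

Unemployment rate ≈ 5.97%; labor force participation rate ≈ 62.88%.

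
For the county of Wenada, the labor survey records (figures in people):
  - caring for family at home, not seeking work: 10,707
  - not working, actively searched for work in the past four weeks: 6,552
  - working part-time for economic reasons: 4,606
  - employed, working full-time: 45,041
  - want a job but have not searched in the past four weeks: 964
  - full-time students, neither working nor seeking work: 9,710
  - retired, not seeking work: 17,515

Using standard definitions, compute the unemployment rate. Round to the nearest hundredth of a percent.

Employed = 4,606 + 45,041 = 49,647 (anyone who worked, including part-time for economic reasons, counts as employed).
Unemployed = 6,552.
Labor force = 49,647 + 6,552 = 56,199.
Unemployment rate = 6,552 / 56,199 = 11.66%.

Unemployment rate ≈ 11.66%.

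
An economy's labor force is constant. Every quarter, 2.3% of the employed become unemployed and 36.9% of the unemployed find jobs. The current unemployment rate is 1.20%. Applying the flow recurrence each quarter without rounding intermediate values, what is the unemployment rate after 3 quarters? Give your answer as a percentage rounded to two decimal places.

With a fixed labor force, u_{t+1} = u_t + s·(1−u_t) − f·u_t = u_t·(1−s−f) + s.
Here 1−s−f = 0.608 and s = 0.023.
u_1 = 0.012000 × 0.608 + 0.023 = 0.030296.
u_2 = 0.030296 × 0.608 + 0.023 = 0.041420.
u_3 = 0.041420 × 0.608 + 0.023 = 0.048183.

Unemployment rate after three quarters ≈ 4.82%.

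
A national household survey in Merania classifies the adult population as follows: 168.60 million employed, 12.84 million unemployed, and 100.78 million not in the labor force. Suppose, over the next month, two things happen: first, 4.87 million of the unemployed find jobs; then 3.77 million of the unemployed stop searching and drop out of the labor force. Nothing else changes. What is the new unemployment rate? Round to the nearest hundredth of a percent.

Initially, labor force = 168.60 + 12.84 = 181.44 million, so u = 12.84/181.44 = 7.08%.
After the first change, unemployed falls and employed rises by 4.87; labor force unchanged → E = 173.47, U = 7.97, labor force = 181.44 million.
After the second change, unemployed and labor force both fall by 3.77 → E = 173.47, U = 4.20, labor force = 177.67 million.
New unemployment rate = 4.20 / 177.67 = 2.36%.

New unemployment rate ≈ 2.36%.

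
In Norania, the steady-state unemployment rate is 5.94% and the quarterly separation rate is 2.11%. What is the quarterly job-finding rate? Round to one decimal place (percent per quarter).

From u* = s/(s+f): f = s·(1−u)/u.
f = 2.11 × (1 − 0.0594) / 0.0594 = 1.9847 / 0.0594 ≈ 33.4% per quarter.

Job-finding rate ≈ 33.4% per quarter.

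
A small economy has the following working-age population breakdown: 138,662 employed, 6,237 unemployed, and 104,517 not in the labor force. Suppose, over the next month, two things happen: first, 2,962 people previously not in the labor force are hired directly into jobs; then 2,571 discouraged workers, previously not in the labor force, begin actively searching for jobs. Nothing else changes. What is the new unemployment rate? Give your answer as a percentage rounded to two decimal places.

New unemployment rate ≈ 5.86%.

Initially, labor force = 138,662 + 6,237 = 144,899, so u = 6,237/144,899 = 4.30%.
After the first change, employed and labor force both rise by 2,962; unemployed unchanged → E = 141,624, U = 6,237, labor force = 147,861.
After the second change, unemployed and labor force both rise by 2,571 → E = 141,624, U = 8,808, labor force = 150,432.
New unemployment rate = 8,808 / 150,432 = 5.86%.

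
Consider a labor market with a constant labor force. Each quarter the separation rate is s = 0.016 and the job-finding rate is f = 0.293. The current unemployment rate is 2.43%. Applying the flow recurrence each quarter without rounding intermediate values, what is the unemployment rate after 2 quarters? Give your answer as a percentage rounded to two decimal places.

Unemployment rate after two quarters ≈ 3.87%.

With a fixed labor force, u_{t+1} = u_t + s·(1−u_t) − f·u_t = u_t·(1−s−f) + s.
Here 1−s−f = 0.691 and s = 0.016.
u_1 = 0.024300 × 0.691 + 0.016 = 0.032791.
u_2 = 0.032791 × 0.691 + 0.016 = 0.038659.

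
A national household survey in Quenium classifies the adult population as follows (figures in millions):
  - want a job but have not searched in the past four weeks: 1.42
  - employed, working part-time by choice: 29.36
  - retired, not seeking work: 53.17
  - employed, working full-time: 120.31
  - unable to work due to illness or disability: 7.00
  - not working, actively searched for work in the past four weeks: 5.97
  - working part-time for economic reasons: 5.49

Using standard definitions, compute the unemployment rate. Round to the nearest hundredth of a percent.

Employed = 29.36 + 120.31 + 5.49 = 155.16 million (anyone who worked, including part-time for economic reasons, counts as employed).
Unemployed = 5.97 million.
Labor force = 155.16 + 5.97 = 161.13 million.
Unemployment rate = 5.97 / 161.13 = 3.71%.

Unemployment rate ≈ 3.71%.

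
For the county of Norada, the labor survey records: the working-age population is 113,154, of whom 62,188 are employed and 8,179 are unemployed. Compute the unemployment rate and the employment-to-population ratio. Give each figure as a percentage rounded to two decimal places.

Labor force = employed + unemployed = 62,188 + 8,179 = 70,367.
Unemployment rate = 8,179 / 70,367 = 11.62%.
Employment-population ratio = 62,188 / 113,154 = 54.96%.

Unemployment rate ≈ 11.62%; employment-population ratio ≈ 54.96%.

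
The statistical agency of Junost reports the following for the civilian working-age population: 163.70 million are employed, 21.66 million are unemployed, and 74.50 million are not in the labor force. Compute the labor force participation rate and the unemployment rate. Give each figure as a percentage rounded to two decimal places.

Labor force participation rate ≈ 71.33%; unemployment rate ≈ 11.69%.

Labor force = employed + unemployed = 163.70 + 21.66 = 185.36 million.
Working-age population = 185.36 + 74.50 = 259.86 million.
Unemployment rate = 21.66 / 185.36 = 11.69%.
Labor force participation rate = 185.36 / 259.86 = 71.33%.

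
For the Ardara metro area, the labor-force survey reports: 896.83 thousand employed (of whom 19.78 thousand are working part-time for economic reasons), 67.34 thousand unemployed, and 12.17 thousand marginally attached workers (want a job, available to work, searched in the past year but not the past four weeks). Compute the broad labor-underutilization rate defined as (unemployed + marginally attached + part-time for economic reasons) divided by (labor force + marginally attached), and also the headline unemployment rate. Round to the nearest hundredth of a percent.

Broad underutilization rate ≈ 10.17%; headline unemployment rate ≈ 6.98%.

Labor force = 896.83 + 67.34 = 964.17 thousand.
Numerator = 67.34 + 12.17 + 19.78 = 99.29 thousand.
Denominator = 964.17 + 12.17 = 976.34 thousand.
Broad rate = 99.29 / 976.34 = 10.17%.
Headline unemployment rate = 67.34 / 964.17 = 6.98%.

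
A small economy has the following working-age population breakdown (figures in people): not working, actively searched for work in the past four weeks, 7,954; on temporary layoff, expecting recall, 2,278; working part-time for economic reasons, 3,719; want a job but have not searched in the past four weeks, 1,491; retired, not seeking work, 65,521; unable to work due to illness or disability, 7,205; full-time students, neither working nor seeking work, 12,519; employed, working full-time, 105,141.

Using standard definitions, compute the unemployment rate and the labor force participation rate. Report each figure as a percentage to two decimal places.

Unemployment rate ≈ 8.59%; labor force participation rate ≈ 57.86%.

Employed = 3,719 + 105,141 = 108,860 (anyone who worked, including part-time for economic reasons, counts as employed).
Unemployed = 7,954 + 2,278 = 10,232 (jobless and actively searching, or on temporary layoff).
Labor force = 108,860 + 10,232 = 119,092.
Not in labor force = 1,491 + 65,521 + 7,205 + 12,519 = 86,736 (those not working and not actively searching are outside the labor force — including those who want a job but have given up searching).
Civilian working-age population = 119,092 + 86,736 = 205,828.
Unemployment rate = 10,232 / 119,092 = 8.59%.
Labor force participation rate = 119,092 / 205,828 = 57.86%.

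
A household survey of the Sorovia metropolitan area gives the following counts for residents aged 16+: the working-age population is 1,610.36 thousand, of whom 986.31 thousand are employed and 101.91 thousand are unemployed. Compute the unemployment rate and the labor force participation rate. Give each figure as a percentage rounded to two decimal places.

Unemployment rate ≈ 9.36%; labor force participation rate ≈ 67.58%.

Labor force = employed + unemployed = 986.31 + 101.91 = 1,088.22 thousand.
Unemployment rate = 101.91 / 1,088.22 = 9.36%.
Labor force participation rate = 1,088.22 / 1,610.36 = 67.58%.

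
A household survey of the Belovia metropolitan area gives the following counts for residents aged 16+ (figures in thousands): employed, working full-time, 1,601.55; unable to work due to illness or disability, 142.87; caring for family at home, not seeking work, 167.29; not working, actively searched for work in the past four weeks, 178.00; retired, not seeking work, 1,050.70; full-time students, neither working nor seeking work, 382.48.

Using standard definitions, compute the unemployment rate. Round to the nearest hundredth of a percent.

Employed = 1,601.55 thousand.
Unemployed = 178.00 thousand.
Labor force = 1,601.55 + 178.00 = 1,779.55 thousand.
Unemployment rate = 178.00 / 1,779.55 = 10.00%.

Unemployment rate ≈ 10.00%.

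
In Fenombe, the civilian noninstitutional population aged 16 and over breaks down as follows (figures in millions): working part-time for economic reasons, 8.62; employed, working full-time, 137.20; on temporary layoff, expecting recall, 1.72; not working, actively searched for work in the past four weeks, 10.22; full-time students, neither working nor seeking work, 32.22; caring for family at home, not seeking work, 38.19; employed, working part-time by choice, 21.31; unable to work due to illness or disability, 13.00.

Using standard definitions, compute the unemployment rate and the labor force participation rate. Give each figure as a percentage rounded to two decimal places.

Unemployment rate ≈ 6.67%; labor force participation rate ≈ 68.22%.

Employed = 8.62 + 137.20 + 21.31 = 167.13 million (anyone who worked, including part-time for economic reasons, counts as employed).
Unemployed = 1.72 + 10.22 = 11.94 million (jobless and actively searching, or on temporary layoff).
Labor force = 167.13 + 11.94 = 179.07 million.
Not in labor force = 32.22 + 38.19 + 13.00 = 83.41 million (those not working and not actively searching are outside the labor force).
Civilian working-age population = 179.07 + 83.41 = 262.48 million.
Unemployment rate = 11.94 / 179.07 = 6.67%.
Labor force participation rate = 179.07 / 262.48 = 68.22%.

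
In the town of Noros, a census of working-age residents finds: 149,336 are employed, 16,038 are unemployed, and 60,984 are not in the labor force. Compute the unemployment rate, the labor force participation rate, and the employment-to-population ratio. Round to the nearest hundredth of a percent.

Labor force = employed + unemployed = 149,336 + 16,038 = 165,374.
Working-age population = 165,374 + 60,984 = 226,358.
Unemployment rate = 16,038 / 165,374 = 9.70%.
Labor force participation rate = 165,374 / 226,358 = 73.06%.
Employment-population ratio = 149,336 / 226,358 = 65.97%.

Unemployment rate ≈ 9.70%; labor force participation rate ≈ 73.06%; employment-population ratio ≈ 65.97%.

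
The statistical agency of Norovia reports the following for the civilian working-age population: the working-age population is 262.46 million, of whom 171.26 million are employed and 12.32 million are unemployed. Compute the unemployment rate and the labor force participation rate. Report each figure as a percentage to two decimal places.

Unemployment rate ≈ 6.71%; labor force participation rate ≈ 69.95%.

Labor force = employed + unemployed = 171.26 + 12.32 = 183.58 million.
Unemployment rate = 12.32 / 183.58 = 6.71%.
Labor force participation rate = 183.58 / 262.46 = 69.95%.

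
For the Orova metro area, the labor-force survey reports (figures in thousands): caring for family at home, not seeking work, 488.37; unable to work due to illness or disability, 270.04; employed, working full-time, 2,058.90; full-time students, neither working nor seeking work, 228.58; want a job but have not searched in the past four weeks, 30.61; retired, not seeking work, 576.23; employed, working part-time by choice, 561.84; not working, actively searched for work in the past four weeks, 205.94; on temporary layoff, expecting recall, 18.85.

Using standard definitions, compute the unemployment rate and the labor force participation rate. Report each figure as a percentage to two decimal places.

Employed = 2,058.90 + 561.84 = 2,620.74 thousand.
Unemployed = 205.94 + 18.85 = 224.79 thousand (jobless and actively searching, or on temporary layoff).
Labor force = 2,620.74 + 224.79 = 2,845.53 thousand.
Not in labor force = 488.37 + 270.04 + 228.58 + 30.61 + 576.23 = 1,593.83 thousand (those not working and not actively searching are outside the labor force — including those who want a job but have given up searching).
Civilian working-age population = 2,845.53 + 1,593.83 = 4,439.36 thousand.
Unemployment rate = 224.79 / 2,845.53 = 7.90%.
Labor force participation rate = 2,845.53 / 4,439.36 = 64.10%.

Unemployment rate ≈ 7.90%; labor force participation rate ≈ 64.10%.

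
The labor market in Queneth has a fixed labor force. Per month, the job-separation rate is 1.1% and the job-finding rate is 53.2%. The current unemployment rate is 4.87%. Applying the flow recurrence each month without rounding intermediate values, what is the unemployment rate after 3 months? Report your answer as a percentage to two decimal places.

With a fixed labor force, u_{t+1} = u_t + s·(1−u_t) − f·u_t = u_t·(1−s−f) + s.
Here 1−s−f = 0.457 and s = 0.011.
u_1 = 0.048700 × 0.457 + 0.011 = 0.033256.
u_2 = 0.033256 × 0.457 + 0.011 = 0.026198.
u_3 = 0.026198 × 0.457 + 0.011 = 0.022972.

Unemployment rate after three months ≈ 2.30%.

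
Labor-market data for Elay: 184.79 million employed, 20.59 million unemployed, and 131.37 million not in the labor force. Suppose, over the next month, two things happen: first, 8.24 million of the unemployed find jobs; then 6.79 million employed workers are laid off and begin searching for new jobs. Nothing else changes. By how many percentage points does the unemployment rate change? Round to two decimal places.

Initially, labor force = 184.79 + 20.59 = 205.38 million, so u = 20.59/205.38 = 10.03%.
After the first change, unemployed falls and employed rises by 8.24; labor force unchanged → E = 193.03, U = 12.35, labor force = 205.38 million.
After the second change, employed falls and unemployed rises by 6.79; labor force unchanged → E = 186.24, U = 19.14, labor force = 205.38 million.
New unemployment rate = 19.14 / 205.38 = 9.32%.
Change = 9.32% − 10.03% = −0.71 percentage points.

The unemployment rate changes by −0.71 percentage points.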